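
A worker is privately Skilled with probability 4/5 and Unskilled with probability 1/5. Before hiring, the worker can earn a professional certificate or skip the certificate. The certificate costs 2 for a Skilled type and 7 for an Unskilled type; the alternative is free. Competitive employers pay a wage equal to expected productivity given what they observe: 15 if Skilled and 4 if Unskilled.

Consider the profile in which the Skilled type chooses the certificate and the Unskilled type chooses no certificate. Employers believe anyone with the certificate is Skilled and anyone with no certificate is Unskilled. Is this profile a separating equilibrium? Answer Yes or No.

Under these beliefs, the certificate earns wage 15 and no certificate earns wage 4.
Skilled: the certificate nets 15 − 2 = 13; no certificate nets 4. Skilled prefers the certificate.
Unskilled: the certificate nets 15 − 7 = 8; no certificate nets 4. Unskilled would deviate to the certificate.
Unskilled has a profitable deviation, so the profile is not an equilibrium.

No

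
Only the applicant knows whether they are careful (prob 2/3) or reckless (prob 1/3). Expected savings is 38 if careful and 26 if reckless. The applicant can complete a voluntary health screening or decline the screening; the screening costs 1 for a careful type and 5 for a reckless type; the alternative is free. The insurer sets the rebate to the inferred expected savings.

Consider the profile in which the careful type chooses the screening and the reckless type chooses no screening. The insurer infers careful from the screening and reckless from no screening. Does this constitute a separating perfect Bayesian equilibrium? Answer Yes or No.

Under these beliefs, the screening earns rebate 38 and no screening earns rebate 26.
careful: the screening nets 38 − 1 = 37; no screening nets 26. careful prefers the screening.
reckless: the screening nets 38 − 5 = 33; no screening nets 26. reckless would deviate to the screening.
reckless has a profitable deviation, so the profile is not an equilibrium.

No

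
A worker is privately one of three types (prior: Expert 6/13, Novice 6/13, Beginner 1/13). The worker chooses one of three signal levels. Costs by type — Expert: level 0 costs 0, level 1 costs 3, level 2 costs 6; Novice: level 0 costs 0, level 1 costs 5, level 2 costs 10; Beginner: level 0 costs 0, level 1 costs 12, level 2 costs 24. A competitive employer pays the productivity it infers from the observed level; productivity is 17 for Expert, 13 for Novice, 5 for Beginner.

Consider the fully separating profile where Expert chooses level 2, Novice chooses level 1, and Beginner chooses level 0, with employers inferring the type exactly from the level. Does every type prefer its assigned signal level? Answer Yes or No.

Separating wages: level 2 → 17, level 1 → 13, level 0 → 5.
Expert (assigned level 2): level 0: 5 − 0 = 5; level 1: 13 − 3 = 10; level 2: 17 − 6 = 11. Expert stays.
Novice (assigned level 1): level 0: 5 − 0 = 5; level 1: 13 − 5 = 8; level 2: 17 − 10 = 7. Novice stays.
Beginner (assigned level 0): level 0: 5 − 0 = 5; level 1: 13 − 12 = 1; level 2: 17 − 24 = -7. Beginner stays.
Every type prefers its assigned level; separation holds.

Yes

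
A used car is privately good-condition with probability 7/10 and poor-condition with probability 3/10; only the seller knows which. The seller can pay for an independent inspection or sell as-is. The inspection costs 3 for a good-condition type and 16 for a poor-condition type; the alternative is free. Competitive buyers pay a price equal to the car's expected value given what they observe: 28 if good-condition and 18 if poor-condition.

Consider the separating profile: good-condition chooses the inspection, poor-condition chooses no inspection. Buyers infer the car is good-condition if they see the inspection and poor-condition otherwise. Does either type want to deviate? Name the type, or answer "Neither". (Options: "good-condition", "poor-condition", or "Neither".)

The inspection pays 28; no inspection pays 18.
good-condition: assigned the inspection, nets 28 − 3 = 25; deviating to no inspection nets 18.
poor-condition: assigned no inspection, nets 18; deviating to the inspection nets 28 − 16 = 12.
Both types strictly prefer their assigned action; no profitable deviation.

Neither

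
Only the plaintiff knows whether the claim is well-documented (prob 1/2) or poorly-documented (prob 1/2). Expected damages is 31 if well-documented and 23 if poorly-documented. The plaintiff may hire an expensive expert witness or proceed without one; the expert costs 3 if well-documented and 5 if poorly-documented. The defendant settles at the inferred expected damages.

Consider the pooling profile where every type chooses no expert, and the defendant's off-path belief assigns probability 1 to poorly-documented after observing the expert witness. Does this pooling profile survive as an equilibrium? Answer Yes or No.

Yes

On path, the defendant holds the prior and pays 1/2·31 + 1/2·23 = 27. Off path (the expert witness), believing poorly-documented, it pays 23.
well-documented: no expert nets 27; the expert witness nets 23 − 3 = 20. well-documented stays.
poorly-documented: no expert nets 27; the expert witness nets 23 − 5 = 18. poorly-documented stays.
No type deviates, so pooling is sustained.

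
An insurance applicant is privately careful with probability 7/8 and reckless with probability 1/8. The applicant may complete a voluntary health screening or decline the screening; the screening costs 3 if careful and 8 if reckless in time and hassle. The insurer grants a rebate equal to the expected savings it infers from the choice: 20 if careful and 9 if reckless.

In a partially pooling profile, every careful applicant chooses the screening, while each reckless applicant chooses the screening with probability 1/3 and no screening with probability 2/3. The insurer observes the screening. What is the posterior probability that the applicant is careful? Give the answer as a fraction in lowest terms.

21/22

P(the screening) = (7/8)·1 + (1/8)·(1/3) = 11/12.
By Bayes' rule, P(careful | the screening) = (7/8) / (11/12) = 21/22.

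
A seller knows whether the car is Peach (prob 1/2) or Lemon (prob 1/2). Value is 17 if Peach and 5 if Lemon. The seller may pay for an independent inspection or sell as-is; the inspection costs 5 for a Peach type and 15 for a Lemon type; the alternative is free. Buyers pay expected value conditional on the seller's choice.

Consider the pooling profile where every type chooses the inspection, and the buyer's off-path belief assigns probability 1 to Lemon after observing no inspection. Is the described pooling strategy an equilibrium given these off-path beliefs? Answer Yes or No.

On path, the buyer holds the prior and pays 1/2·17 + 1/2·5 = 11. Off path (no inspection), believing Lemon, it pays 5.
Peach: the inspection nets 11 − 5 = 6; no inspection nets 5. Peach stays.
Lemon: the inspection nets 11 − 15 = -4; no inspection nets 5. Lemon would deviate.
A type deviates, so pooling fails.

No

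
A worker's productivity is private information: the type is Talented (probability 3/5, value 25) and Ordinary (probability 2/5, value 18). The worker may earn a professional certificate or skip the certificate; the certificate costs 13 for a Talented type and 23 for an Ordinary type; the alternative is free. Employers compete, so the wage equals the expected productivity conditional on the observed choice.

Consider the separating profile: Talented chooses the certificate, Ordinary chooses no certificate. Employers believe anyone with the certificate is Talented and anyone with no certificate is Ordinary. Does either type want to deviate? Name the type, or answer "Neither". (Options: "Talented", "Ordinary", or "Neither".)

Talented

The certificate pays 25; no certificate pays 18.
Talented: assigned the certificate, nets 25 − 13 = 12; deviating to no certificate nets 18.
Ordinary: assigned no certificate, nets 18; deviating to the certificate nets 25 − 23 = 2.
The Talented type gains 6 by deviating.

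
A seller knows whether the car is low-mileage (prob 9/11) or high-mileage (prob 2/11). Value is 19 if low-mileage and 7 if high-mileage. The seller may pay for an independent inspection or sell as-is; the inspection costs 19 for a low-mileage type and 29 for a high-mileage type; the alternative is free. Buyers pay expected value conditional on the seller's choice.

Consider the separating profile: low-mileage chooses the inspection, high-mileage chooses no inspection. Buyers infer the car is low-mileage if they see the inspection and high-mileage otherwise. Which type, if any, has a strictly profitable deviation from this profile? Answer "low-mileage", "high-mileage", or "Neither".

low-mileage

The inspection pays 19; no inspection pays 7.
low-mileage: assigned the inspection, nets 19 − 19 = 0; deviating to no inspection nets 7.
high-mileage: assigned no inspection, nets 7; deviating to the inspection nets 19 − 29 = -10.
The low-mileage type gains 7 by deviating.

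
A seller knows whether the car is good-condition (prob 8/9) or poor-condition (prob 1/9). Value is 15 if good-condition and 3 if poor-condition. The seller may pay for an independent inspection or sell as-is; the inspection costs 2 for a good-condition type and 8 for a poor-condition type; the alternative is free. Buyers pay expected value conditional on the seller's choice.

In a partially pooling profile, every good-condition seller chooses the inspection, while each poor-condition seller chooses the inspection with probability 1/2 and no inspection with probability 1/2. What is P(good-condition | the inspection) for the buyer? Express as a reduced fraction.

P(the inspection) = (8/9)·1 + (1/9)·(1/2) = 17/18.
By Bayes' rule, P(good-condition | the inspection) = (8/9) / (17/18) = 16/17.

16/17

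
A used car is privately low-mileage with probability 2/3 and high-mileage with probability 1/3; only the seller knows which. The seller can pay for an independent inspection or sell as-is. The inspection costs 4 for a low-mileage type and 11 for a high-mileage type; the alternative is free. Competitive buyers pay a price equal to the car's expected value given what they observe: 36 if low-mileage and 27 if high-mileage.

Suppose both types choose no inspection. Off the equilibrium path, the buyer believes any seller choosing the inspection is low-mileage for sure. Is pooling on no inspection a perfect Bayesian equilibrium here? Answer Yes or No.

Yes

On path, the buyer holds the prior and pays 2/3·36 + 1/3·27 = 33. Off path (the inspection), believing low-mileage, it pays 36.
low-mileage: no inspection nets 33; the inspection nets 36 − 4 = 32. low-mileage stays.
high-mileage: no inspection nets 33; the inspection nets 36 − 11 = 25. high-mileage stays.
No type deviates, so pooling is sustained.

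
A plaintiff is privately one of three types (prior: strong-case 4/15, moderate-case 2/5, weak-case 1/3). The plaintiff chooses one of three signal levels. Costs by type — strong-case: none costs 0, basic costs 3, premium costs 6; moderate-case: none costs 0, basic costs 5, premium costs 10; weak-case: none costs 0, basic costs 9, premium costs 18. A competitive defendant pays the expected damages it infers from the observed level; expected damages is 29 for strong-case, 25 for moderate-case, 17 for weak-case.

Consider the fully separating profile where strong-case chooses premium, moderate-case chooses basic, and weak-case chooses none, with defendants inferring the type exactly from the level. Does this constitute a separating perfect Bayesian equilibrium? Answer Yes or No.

Yes

Separating settlements: premium → 29, basic → 25, none → 17.
strong-case (assigned premium): none: 17 − 0 = 17; basic: 25 − 3 = 22; premium: 29 − 6 = 23. strong-case stays.
moderate-case (assigned basic): none: 17 − 0 = 17; basic: 25 − 5 = 20; premium: 29 − 10 = 19. moderate-case stays.
weak-case (assigned none): none: 17 − 0 = 17; basic: 25 − 9 = 16; premium: 29 − 18 = 11. weak-case stays.
Every type prefers its assigned level; separation holds.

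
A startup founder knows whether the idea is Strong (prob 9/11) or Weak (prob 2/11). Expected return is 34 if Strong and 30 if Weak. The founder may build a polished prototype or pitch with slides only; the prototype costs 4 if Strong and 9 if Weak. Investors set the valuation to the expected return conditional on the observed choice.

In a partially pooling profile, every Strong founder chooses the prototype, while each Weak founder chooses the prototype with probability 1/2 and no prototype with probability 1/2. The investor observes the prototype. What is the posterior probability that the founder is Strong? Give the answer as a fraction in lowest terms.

9/10

P(the prototype) = (9/11)·1 + (2/11)·(1/2) = 10/11.
By Bayes' rule, P(Strong | the prototype) = (9/11) / (10/11) = 9/10.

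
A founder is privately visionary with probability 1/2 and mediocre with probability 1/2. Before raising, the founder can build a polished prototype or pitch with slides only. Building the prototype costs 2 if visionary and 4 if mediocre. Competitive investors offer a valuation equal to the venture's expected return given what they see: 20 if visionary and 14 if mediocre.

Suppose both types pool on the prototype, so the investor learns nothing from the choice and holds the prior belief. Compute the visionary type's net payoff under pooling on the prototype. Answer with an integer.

Pooled valuation = 1/2·20 + 1/2·14 = 17.
visionary pays cost 2 for the prototype, so net payoff = 17 − 2 = 15.

15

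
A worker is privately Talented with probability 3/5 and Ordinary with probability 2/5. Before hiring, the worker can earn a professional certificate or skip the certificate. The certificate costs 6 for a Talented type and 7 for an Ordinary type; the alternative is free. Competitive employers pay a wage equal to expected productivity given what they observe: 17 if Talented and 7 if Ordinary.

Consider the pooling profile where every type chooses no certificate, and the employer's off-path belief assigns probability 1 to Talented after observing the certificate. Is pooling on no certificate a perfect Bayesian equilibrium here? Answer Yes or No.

On path, the employer holds the prior and pays 3/5·17 + 2/5·7 = 13. Off path (the certificate), believing Talented, it pays 17.
Talented: no certificate nets 13; the certificate nets 17 − 6 = 11. Talented stays.
Ordinary: no certificate nets 13; the certificate nets 17 − 7 = 10. Ordinary stays.
No type deviates, so pooling is sustained.

Yes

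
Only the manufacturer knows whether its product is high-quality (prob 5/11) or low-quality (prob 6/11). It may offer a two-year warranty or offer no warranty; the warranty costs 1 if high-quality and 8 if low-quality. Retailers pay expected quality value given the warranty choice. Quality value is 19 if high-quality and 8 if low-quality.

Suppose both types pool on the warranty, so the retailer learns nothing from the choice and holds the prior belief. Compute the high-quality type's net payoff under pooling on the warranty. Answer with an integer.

Pooled price = 5/11·19 + 6/11·8 = 13.
high-quality pays cost 1 for the warranty, so net payoff = 13 − 1 = 12.

12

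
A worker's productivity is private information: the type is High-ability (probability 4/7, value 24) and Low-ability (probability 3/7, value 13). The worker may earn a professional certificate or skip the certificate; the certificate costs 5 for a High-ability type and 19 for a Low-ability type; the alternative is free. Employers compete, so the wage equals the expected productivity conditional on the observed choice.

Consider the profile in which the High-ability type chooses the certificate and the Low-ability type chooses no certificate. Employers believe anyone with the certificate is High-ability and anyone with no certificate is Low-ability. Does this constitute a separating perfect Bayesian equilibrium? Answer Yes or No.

Yes

Under these beliefs, the certificate earns wage 24 and no certificate earns wage 13.
High-ability: the certificate nets 24 − 5 = 19; no certificate nets 13. High-ability prefers the certificate.
Low-ability: the certificate nets 24 − 19 = 5; no certificate nets 13. Low-ability prefers no certificate.
Neither type deviates, so the separating profile is an equilibrium.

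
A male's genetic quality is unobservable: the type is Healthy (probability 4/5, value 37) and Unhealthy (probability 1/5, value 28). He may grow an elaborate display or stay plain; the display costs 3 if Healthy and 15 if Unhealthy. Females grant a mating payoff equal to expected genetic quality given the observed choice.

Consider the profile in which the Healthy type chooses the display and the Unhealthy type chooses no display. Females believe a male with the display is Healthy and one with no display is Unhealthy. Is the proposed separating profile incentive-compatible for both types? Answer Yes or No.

Under these beliefs, the display earns mating payoff 37 and no display earns mating payoff 28.
Healthy: the display nets 37 − 3 = 34; no display nets 28. Healthy prefers the display.
Unhealthy: the display nets 37 − 15 = 22; no display nets 28. Unhealthy prefers no display.
Neither type deviates, so the separating profile is an equilibrium.

Yes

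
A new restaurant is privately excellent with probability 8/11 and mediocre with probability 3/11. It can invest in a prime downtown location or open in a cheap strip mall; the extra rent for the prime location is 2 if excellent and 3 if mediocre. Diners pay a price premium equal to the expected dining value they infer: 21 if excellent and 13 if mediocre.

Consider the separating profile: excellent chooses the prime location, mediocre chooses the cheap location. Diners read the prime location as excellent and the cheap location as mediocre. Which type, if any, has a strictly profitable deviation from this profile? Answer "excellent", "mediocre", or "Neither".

The prime location pays 21; the cheap location pays 13.
excellent: assigned the prime location, nets 21 − 2 = 19; deviating to the cheap location nets 13.
mediocre: assigned the cheap location, nets 13; deviating to the prime location nets 21 − 3 = 18.
The mediocre type gains 5 by deviating.

mediocre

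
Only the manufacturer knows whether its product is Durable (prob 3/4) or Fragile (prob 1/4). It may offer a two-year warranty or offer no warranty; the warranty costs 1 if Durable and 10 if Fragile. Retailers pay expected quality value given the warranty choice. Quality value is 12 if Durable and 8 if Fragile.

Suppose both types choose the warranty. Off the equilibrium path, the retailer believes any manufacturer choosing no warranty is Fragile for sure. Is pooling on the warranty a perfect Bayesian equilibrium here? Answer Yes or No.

No

On path, the retailer holds the prior and pays 3/4·12 + 1/4·8 = 11. Off path (no warranty), believing Fragile, it pays 8.
Durable: the warranty nets 11 − 1 = 10; no warranty nets 8. Durable stays.
Fragile: the warranty nets 11 − 10 = 1; no warranty nets 8. Fragile would deviate.
A type deviates, so pooling fails.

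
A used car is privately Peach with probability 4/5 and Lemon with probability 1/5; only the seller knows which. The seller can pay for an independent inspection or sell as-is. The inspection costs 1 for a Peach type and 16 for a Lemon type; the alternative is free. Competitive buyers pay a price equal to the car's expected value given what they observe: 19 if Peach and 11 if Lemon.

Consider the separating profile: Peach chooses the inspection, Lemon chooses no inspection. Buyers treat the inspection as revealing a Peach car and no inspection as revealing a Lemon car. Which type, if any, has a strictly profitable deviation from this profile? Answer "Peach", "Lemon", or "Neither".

Neither

The inspection pays 19; no inspection pays 11.
Peach: assigned the inspection, nets 19 − 1 = 18; deviating to no inspection nets 11.
Lemon: assigned no inspection, nets 11; deviating to the inspection nets 19 − 16 = 3.
Both types strictly prefer their assigned action; no profitable deviation.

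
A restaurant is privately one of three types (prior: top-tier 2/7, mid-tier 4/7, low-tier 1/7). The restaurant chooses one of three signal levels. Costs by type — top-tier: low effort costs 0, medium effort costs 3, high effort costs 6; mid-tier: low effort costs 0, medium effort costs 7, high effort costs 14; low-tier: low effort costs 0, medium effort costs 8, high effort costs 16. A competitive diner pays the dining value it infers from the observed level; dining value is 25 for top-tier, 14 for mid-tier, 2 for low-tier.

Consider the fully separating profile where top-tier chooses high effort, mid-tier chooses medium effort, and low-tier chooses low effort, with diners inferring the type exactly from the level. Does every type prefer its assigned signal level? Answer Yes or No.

No

Separating price premiums: high effort → 25, medium effort → 14, low effort → 2.
top-tier (assigned high effort): low effort: 2 − 0 = 2; medium effort: 14 − 3 = 11; high effort: 25 − 6 = 19. top-tier stays.
mid-tier (assigned medium effort): low effort: 2 − 0 = 2; medium effort: 14 − 7 = 7; high effort: 25 − 14 = 11. mid-tier prefers high effort.
low-tier (assigned low effort): low effort: 2 − 0 = 2; medium effort: 14 − 8 = 6; high effort: 25 − 16 = 9. low-tier prefers high effort.
At least one type deviates; the separating profile fails.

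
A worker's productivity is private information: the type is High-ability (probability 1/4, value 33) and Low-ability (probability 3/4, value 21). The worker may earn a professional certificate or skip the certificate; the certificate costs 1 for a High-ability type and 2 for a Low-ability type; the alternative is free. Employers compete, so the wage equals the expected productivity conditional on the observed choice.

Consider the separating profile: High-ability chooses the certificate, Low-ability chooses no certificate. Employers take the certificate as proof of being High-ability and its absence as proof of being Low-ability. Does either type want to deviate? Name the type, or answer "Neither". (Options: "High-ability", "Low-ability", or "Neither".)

The certificate pays 33; no certificate pays 21.
High-ability: assigned the certificate, nets 33 − 1 = 32; deviating to no certificate nets 21.
Low-ability: assigned no certificate, nets 21; deviating to the certificate nets 33 − 2 = 31.
The Low-ability type gains 10 by deviating.

Low-ability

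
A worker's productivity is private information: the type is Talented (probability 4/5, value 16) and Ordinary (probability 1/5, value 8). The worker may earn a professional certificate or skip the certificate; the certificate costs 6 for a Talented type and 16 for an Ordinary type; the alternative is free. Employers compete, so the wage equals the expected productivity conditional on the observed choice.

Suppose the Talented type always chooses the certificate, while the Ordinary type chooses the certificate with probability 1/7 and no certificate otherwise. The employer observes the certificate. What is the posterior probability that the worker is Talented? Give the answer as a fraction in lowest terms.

28/29

P(the certificate) = (4/5)·1 + (1/5)·(1/7) = 29/35.
By Bayes' rule, P(Talented | the certificate) = (4/5) / (29/35) = 28/29.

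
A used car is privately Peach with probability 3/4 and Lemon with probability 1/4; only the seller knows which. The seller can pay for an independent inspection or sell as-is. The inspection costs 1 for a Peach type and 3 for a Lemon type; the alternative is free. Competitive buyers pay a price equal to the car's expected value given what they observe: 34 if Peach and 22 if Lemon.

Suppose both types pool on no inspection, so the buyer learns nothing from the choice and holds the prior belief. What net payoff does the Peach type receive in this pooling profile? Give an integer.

31

Pooled price = 3/4·34 + 1/4·22 = 31.
Peach pays no cost for no inspection, so net payoff = 31.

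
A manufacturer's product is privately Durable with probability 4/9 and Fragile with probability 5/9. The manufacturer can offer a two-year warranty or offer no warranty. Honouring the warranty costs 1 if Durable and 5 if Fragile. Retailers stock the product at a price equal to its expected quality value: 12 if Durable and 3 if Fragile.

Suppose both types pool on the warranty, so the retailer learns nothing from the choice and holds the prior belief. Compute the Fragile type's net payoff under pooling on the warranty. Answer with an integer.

2

Pooled price = 4/9·12 + 5/9·3 = 7.
Fragile pays cost 5 for the warranty, so net payoff = 7 − 5 = 2.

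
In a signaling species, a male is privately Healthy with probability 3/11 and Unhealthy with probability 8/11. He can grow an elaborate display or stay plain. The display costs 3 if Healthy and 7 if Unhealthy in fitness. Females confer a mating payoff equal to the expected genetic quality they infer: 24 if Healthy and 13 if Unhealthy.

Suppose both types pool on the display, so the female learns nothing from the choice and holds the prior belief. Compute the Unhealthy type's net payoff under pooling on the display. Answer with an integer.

9

Pooled mating payoff = 3/11·24 + 8/11·13 = 16.
Unhealthy pays cost 7 for the display, so net payoff = 16 − 7 = 9.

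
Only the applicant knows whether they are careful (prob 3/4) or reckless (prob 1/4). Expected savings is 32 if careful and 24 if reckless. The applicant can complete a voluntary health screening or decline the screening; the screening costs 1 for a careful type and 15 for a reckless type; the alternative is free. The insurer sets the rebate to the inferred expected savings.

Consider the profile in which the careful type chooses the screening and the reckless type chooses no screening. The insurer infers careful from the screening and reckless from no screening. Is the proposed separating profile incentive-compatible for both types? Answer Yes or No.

Under these beliefs, the screening earns rebate 32 and no screening earns rebate 24.
careful: the screening nets 32 − 1 = 31; no screening nets 24. careful prefers the screening.
reckless: the screening nets 32 − 15 = 17; no screening nets 24. reckless prefers no screening.
Neither type deviates, so the separating profile is an equilibrium.

Yes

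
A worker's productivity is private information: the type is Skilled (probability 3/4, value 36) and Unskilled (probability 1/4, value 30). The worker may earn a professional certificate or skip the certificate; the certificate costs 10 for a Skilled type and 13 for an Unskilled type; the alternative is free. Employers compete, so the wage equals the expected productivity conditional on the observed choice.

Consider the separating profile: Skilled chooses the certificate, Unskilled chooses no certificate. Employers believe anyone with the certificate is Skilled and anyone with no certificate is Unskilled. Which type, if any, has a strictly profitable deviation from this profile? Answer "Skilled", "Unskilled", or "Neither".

Skilled

The certificate pays 36; no certificate pays 30.
Skilled: assigned the certificate, nets 36 − 10 = 26; deviating to no certificate nets 30.
Unskilled: assigned no certificate, nets 30; deviating to the certificate nets 36 − 13 = 23.
The Skilled type gains 4 by deviating.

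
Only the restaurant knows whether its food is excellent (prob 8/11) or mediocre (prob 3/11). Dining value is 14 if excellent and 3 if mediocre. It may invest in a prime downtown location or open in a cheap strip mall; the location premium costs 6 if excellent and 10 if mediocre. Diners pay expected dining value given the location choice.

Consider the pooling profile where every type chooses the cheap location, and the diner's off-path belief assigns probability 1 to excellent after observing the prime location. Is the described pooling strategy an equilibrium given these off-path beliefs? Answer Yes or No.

On path, the diner holds the prior and pays 8/11·14 + 3/11·3 = 11. Off path (the prime location), believing excellent, it pays 14.
excellent: the cheap location nets 11; the prime location nets 14 − 6 = 8. excellent stays.
mediocre: the cheap location nets 11; the prime location nets 14 − 10 = 4. mediocre stays.
No type deviates, so pooling is sustained.

Yes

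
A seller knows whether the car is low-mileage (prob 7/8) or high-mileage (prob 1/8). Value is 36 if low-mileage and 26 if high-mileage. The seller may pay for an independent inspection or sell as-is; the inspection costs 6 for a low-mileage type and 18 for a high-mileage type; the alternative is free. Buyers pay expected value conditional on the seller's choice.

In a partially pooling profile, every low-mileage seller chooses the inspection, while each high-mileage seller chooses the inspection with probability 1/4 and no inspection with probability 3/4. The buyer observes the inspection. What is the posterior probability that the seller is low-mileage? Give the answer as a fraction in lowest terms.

28/29

P(the inspection) = (7/8)·1 + (1/8)·(1/4) = 29/32.
By Bayes' rule, P(low-mileage | the inspection) = (7/8) / (29/32) = 28/29.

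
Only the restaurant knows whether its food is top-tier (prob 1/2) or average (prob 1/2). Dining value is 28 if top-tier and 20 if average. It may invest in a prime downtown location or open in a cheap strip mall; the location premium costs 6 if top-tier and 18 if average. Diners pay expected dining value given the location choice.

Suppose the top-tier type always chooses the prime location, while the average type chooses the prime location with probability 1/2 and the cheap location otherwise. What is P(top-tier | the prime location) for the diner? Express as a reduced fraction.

2/3

P(the prime location) = (1/2)·1 + (1/2)·(1/2) = 3/4.
By Bayes' rule, P(top-tier | the prime location) = (1/2) / (3/4) = 2/3.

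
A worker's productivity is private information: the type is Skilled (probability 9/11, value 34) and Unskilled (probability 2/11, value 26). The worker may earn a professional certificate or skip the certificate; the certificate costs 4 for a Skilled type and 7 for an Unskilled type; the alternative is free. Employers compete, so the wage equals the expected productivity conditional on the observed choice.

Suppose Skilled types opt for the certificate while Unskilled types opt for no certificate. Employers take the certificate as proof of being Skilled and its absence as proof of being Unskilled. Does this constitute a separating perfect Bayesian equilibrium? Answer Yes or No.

No

Under these beliefs, the certificate earns wage 34 and no certificate earns wage 26.
Skilled: the certificate nets 34 − 4 = 30; no certificate nets 26. Skilled prefers the certificate.
Unskilled: the certificate nets 34 − 7 = 27; no certificate nets 26. Unskilled would deviate to the certificate.
Unskilled has a profitable deviation, so the profile is not an equilibrium.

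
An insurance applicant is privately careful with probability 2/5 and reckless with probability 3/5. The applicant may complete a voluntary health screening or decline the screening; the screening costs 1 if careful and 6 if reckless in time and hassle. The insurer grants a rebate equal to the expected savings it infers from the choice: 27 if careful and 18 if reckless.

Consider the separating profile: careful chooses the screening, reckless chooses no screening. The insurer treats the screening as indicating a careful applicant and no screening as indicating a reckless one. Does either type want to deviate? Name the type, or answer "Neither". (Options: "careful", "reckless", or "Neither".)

The screening pays 27; no screening pays 18.
careful: assigned the screening, nets 27 − 1 = 26; deviating to no screening nets 18.
reckless: assigned no screening, nets 18; deviating to the screening nets 27 − 6 = 21.
The reckless type gains 3 by deviating.

reckless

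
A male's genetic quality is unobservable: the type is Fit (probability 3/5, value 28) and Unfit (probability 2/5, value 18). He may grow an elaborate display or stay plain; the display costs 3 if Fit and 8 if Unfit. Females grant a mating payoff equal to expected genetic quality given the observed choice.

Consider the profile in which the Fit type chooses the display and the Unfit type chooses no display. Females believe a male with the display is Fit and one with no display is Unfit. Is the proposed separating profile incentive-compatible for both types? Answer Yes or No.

No

Under these beliefs, the display earns mating payoff 28 and no display earns mating payoff 18.
Fit: the display nets 28 − 3 = 25; no display nets 18. Fit prefers the display.
Unfit: the display nets 28 − 8 = 20; no display nets 18. Unfit would deviate to the display.
Unfit has a profitable deviation, so the profile is not an equilibrium.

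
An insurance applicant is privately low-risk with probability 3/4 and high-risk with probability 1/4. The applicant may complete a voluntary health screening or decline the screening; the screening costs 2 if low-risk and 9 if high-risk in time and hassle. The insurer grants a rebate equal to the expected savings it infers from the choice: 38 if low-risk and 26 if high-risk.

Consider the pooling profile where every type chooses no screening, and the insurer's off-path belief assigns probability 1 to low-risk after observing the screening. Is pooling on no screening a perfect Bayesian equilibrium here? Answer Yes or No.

No

On path, the insurer holds the prior and pays 3/4·38 + 1/4·26 = 35. Off path (the screening), believing low-risk, it pays 38.
low-risk: no screening nets 35; the screening nets 38 − 2 = 36. low-risk would deviate.
high-risk: no screening nets 35; the screening nets 38 − 9 = 29. high-risk stays.
A type deviates, so pooling fails.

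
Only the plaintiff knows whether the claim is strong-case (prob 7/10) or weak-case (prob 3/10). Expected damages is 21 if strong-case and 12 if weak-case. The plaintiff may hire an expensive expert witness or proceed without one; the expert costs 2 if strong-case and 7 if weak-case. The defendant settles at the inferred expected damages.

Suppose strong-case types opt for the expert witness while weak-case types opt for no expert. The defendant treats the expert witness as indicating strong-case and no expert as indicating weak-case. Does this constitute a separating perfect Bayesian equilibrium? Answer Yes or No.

No

Under these beliefs, the expert witness earns settlement 21 and no expert earns settlement 12.
strong-case: the expert witness nets 21 − 2 = 19; no expert nets 12. strong-case prefers the expert witness.
weak-case: the expert witness nets 21 − 7 = 14; no expert nets 12. weak-case would deviate to the expert witness.
weak-case has a profitable deviation, so the profile is not an equilibrium.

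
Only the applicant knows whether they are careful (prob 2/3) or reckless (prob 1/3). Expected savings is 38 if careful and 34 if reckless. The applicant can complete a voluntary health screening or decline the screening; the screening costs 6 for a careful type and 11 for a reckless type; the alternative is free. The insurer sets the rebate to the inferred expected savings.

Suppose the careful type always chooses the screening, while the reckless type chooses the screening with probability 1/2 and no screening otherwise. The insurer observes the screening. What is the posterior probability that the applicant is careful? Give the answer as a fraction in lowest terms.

P(the screening) = (2/3)·1 + (1/3)·(1/2) = 5/6.
By Bayes' rule, P(careful | the screening) = (2/3) / (5/6) = 4/5.

4/5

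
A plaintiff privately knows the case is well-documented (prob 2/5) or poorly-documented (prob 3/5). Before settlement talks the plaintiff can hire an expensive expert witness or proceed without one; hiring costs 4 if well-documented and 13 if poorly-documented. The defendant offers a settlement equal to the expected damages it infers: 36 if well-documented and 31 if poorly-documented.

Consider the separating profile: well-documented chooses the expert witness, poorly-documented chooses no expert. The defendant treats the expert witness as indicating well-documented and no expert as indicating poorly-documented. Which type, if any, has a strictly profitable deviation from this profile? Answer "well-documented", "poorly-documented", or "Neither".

The expert witness pays 36; no expert pays 31.
well-documented: assigned the expert witness, nets 36 − 4 = 32; deviating to no expert nets 31.
poorly-documented: assigned no expert, nets 31; deviating to the expert witness nets 36 − 13 = 23.
Both types strictly prefer their assigned action; no profitable deviation.

Neither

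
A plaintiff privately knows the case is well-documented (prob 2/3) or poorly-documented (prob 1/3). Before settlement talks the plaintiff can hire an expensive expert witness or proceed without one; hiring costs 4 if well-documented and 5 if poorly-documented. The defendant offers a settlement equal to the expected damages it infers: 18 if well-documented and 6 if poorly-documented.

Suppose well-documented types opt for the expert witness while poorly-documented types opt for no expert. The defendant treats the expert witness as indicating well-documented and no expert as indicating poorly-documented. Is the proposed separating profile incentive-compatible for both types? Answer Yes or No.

Under these beliefs, the expert witness earns settlement 18 and no expert earns settlement 6.
well-documented: the expert witness nets 18 − 4 = 14; no expert nets 6. well-documented prefers the expert witness.
poorly-documented: the expert witness nets 18 − 5 = 13; no expert nets 6. poorly-documented would deviate to the expert witness.
poorly-documented has a profitable deviation, so the profile is not an equilibrium.

No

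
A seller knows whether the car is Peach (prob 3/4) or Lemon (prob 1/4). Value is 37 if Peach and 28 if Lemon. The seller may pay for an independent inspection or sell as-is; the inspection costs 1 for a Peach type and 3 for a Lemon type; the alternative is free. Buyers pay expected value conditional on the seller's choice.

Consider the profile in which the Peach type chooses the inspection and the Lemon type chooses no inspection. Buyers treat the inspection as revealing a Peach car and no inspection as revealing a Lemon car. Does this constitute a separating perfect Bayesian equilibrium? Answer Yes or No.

Under these beliefs, the inspection earns price 37 and no inspection earns price 28.
Peach: the inspection nets 37 − 1 = 36; no inspection nets 28. Peach prefers the inspection.
Lemon: the inspection nets 37 − 3 = 34; no inspection nets 28. Lemon would deviate to the inspection.
Lemon has a profitable deviation, so the profile is not an equilibrium.

No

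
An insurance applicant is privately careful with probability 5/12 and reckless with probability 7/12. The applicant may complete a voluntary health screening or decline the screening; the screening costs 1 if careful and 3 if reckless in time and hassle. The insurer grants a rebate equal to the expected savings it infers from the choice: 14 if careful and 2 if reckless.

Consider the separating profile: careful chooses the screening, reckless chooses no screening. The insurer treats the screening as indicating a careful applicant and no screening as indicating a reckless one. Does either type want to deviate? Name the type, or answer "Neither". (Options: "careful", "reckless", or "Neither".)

reckless

The screening pays 14; no screening pays 2.
careful: assigned the screening, nets 14 − 1 = 13; deviating to no screening nets 2.
reckless: assigned no screening, nets 2; deviating to the screening nets 14 − 3 = 11.
The reckless type gains 9 by deviating.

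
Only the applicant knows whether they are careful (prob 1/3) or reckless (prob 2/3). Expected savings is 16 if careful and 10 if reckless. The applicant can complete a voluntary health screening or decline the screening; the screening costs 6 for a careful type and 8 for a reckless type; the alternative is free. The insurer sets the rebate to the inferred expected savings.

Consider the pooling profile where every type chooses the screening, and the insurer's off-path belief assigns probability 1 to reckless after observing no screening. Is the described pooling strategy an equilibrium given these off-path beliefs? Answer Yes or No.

No

On path, the insurer holds the prior and pays 1/3·16 + 2/3·10 = 12. Off path (no screening), believing reckless, it pays 10.
careful: the screening nets 12 − 6 = 6; no screening nets 10. careful would deviate.
reckless: the screening nets 12 − 8 = 4; no screening nets 10. reckless would deviate.
A type deviates, so pooling fails.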